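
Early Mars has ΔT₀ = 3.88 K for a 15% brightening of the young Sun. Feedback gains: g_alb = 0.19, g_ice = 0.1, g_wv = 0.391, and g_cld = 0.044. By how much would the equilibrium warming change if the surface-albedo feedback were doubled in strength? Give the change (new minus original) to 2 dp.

31.54 K

Original: g = 0.725, ΔT = 3.88/(1−0.725) = 14.1091 K.
With doubled surface-albedo: g' = 0.915, ΔT' = 3.88/(1−0.915) = 45.6471 K.
Change = 45.6471 − 14.1091 = 31.54 K.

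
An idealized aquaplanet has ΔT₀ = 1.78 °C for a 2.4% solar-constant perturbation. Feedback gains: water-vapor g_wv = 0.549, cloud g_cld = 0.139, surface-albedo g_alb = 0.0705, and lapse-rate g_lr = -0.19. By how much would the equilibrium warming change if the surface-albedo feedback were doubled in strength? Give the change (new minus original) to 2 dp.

Original: g = 0.5685, ΔT = 1.78/(1−0.5685) = 4.1251 °C.
With doubled surface-albedo: g' = 0.639, ΔT' = 1.78/(1−0.639) = 4.9307 °C.
Change = 4.9307 − 4.1251 = 0.81 °C.

0.81 °C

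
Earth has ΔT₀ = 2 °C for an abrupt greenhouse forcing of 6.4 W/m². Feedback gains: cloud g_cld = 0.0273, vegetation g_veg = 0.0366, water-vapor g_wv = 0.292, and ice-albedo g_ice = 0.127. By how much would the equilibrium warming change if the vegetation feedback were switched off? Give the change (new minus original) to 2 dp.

-0.26 °C

Original: g = 0.4829, ΔT = 2/(1−0.4829) = 3.8677 °C.
Without vegetation: g' = 0.4463, ΔT' = 2/(1−0.4463) = 3.6121 °C.
Change = 3.6121 − 3.8677 = -0.26 °C.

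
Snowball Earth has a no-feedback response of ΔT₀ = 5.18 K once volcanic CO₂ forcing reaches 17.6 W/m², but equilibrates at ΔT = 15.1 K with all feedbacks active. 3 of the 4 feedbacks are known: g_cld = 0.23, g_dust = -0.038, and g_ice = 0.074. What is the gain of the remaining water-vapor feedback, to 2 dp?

0.39

Amplification A = ΔT/ΔT₀ = 15.1/5.18 = 2.915.
Total gain g = 1 − 1/A = 1 − 1/2.915 = 0.6569.
Known gains sum to 0.23 − 0.038 + 0.074 = 0.266.
g_wv = 0.6569 − 0.266 = 0.39.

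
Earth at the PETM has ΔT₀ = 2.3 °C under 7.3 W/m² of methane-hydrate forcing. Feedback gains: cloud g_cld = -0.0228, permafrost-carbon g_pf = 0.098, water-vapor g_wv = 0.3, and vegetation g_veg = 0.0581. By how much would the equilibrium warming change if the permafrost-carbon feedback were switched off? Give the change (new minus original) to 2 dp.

-0.60 °C

Original: g = 0.4333, ΔT = 2.3/(1−0.4333) = 4.0586 °C.
Without permafrost-carbon: g' = 0.3353, ΔT' = 2.3/(1−0.3353) = 3.4602 °C.
Change = 3.4602 − 4.0586 = -0.60 °C.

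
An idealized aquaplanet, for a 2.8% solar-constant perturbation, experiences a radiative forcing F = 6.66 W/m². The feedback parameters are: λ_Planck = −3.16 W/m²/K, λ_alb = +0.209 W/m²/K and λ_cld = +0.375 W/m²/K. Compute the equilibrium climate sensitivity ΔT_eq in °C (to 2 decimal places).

Net feedback parameter λ = (−3.16) + (+0.209) + (+0.375) = -2.576 W/m²/K.
ΔT = −F/λ = −6.66/(-2.576) = 2.59 °C.

2.59 °C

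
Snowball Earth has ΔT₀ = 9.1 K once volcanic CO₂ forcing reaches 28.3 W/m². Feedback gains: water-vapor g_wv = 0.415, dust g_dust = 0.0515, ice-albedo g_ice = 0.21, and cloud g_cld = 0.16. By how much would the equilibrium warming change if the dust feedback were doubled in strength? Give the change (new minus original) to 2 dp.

25.59 K

Original: g = 0.8365, ΔT = 9.1/(1−0.8365) = 55.6575 K.
With doubled dust: g' = 0.888, ΔT' = 9.1/(1−0.888) = 81.2500 K.
Change = 81.2500 − 55.6575 = 25.59 K.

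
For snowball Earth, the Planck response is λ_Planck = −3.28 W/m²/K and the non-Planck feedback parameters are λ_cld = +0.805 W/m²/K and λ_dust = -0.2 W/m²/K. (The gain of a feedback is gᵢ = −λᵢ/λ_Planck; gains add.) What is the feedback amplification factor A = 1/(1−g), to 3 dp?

Convert to gains: g_cld = 0.805/3.28 = 0.2454; g_dust = -0.2/3.28 = -0.06098.
Total gain g = 0.18442.
A = 1/(1 − 0.18442) = 1.226.

1.226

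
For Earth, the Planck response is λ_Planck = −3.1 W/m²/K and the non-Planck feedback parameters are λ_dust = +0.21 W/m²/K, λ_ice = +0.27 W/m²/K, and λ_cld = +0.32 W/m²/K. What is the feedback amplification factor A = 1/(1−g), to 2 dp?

1.35

Convert to gains: g_dust = 0.21/3.1 = 0.06774; g_ice = 0.27/3.1 = 0.0871; g_cld = 0.32/3.1 = 0.1032.
Total gain g = 0.25804.
A = 1/(1 − 0.25804) = 1.35.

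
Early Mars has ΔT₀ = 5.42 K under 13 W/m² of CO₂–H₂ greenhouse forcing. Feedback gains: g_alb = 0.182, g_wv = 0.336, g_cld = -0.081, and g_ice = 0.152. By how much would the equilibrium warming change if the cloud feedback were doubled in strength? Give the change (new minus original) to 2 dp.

Original: g = 0.589, ΔT = 5.42/(1−0.589) = 13.1873 K.
With doubled cloud: g' = 0.508, ΔT' = 5.42/(1−0.508) = 11.0163 K.
Change = 11.0163 − 13.1873 = -2.17 K.

-2.17 K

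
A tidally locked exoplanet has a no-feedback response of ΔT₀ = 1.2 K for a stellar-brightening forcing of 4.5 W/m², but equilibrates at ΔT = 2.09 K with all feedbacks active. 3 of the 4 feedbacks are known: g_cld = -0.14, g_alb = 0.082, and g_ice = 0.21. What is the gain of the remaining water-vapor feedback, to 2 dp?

Amplification A = ΔT/ΔT₀ = 2.09/1.2 = 1.742.
Total gain g = 1 − 1/A = 1 − 1/1.742 = 0.4259.
Known gains sum to -0.14 + 0.082 + 0.21 = 0.152.
g_wv = 0.4259 − 0.152 = 0.27.

0.27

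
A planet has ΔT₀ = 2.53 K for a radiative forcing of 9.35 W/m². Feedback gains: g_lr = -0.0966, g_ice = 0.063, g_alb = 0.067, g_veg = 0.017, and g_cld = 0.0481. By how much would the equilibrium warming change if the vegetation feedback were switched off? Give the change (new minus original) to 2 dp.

Original: g = 0.0985, ΔT = 2.53/(1−0.0985) = 2.8064 K.
Without vegetation: g' = 0.0815, ΔT' = 2.53/(1−0.0815) = 2.7545 K.
Change = 2.7545 − 2.8064 = -0.05 K.

-0.05 K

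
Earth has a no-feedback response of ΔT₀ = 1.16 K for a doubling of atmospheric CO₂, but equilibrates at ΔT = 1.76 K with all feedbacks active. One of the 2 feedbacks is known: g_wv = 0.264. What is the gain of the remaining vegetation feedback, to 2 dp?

Amplification A = ΔT/ΔT₀ = 1.76/1.16 = 1.517.
Total gain g = 1 − 1/A = 1 − 1/1.517 = 0.3408.
The known gain is 0.264.
g_veg = 0.3408 − 0.264 = 0.08.

0.08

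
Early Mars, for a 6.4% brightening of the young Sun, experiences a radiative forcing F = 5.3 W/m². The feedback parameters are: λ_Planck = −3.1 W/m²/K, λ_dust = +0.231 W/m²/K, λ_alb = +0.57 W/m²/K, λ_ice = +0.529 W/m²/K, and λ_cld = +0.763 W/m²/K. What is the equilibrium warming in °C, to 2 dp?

5.26 °C

Net feedback parameter λ = (−3.1) + (+0.231) + (+0.57) + (+0.529) + (+0.763) = -1.007 W/m²/K.
ΔT = −F/λ = −5.3/(-1.007) = 5.26 °C.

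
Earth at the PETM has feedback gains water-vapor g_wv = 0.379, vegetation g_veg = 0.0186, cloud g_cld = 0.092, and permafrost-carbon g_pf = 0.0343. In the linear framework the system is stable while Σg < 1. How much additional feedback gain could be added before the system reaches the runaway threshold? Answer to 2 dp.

0.48

Current total gain = 0.379 + 0.0186 + 0.092 + 0.0343 = 0.5239.
Margin to runaway = 1 − 0.5239 = 0.48.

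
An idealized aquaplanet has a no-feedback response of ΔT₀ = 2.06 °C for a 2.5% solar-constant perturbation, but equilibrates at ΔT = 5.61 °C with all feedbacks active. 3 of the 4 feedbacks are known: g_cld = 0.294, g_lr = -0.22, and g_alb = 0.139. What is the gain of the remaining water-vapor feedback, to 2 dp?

0.42

Amplification A = ΔT/ΔT₀ = 5.61/2.06 = 2.723.
Total gain g = 1 − 1/A = 1 − 1/2.723 = 0.6328.
Known gains sum to 0.294 − 0.22 + 0.139 = 0.213.
g_wv = 0.6328 − 0.213 = 0.42.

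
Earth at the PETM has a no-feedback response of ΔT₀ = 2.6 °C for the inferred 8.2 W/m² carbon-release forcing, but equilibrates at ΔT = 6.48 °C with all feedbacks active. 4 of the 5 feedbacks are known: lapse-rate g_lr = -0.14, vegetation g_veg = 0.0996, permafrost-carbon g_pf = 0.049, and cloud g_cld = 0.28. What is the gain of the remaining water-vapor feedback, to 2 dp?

0.31

Amplification A = ΔT/ΔT₀ = 6.48/2.6 = 2.492.
Total gain g = 1 − 1/A = 1 − 1/2.492 = 0.5987.
Known gains sum to -0.14 + 0.0996 + 0.049 + 0.28 = 0.2886.
g_wv = 0.5987 − 0.2886 = 0.31.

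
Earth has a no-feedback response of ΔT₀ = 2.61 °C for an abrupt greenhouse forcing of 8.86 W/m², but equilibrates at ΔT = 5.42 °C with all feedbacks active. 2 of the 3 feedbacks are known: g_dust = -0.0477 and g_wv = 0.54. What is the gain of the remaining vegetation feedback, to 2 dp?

Amplification A = ΔT/ΔT₀ = 5.42/2.61 = 2.077.
Total gain g = 1 − 1/A = 1 − 1/2.077 = 0.5185.
Known gains sum to -0.0477 + 0.54 = 0.4923.
g_veg = 0.5185 − 0.4923 = 0.03.

0.03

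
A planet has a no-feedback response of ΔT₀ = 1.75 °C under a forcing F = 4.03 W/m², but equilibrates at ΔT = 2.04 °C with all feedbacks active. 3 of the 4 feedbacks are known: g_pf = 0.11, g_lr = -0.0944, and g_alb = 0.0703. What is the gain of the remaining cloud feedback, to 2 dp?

0.06

Amplification A = ΔT/ΔT₀ = 2.04/1.75 = 1.166.
Total gain g = 1 − 1/A = 1 − 1/1.166 = 0.1424.
Known gains sum to 0.11 − 0.0944 + 0.0703 = 0.0859.
g_cld = 0.1424 − 0.0859 = 0.06.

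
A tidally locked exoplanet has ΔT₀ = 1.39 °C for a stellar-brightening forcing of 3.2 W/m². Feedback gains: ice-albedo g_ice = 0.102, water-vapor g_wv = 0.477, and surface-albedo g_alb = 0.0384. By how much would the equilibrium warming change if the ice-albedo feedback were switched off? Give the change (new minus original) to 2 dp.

-0.76 °C

Original: g = 0.6174, ΔT = 1.39/(1−0.6174) = 3.6330 °C.
Without ice-albedo: g' = 0.5154, ΔT' = 1.39/(1−0.5154) = 2.8683 °C.
Change = 2.8683 − 3.6330 = -0.76 °C.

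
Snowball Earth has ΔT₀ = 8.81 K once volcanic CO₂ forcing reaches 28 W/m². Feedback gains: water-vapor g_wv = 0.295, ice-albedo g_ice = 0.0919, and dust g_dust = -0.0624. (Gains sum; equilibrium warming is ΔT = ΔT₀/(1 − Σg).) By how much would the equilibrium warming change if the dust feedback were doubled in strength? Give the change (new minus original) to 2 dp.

-1.10 K

Original: g = 0.3245, ΔT = 8.81/(1−0.3245) = 13.0422 K.
With doubled dust: g' = 0.2621, ΔT' = 8.81/(1−0.2621) = 11.9393 K.
Change = 11.9393 − 13.0422 = -1.10 K.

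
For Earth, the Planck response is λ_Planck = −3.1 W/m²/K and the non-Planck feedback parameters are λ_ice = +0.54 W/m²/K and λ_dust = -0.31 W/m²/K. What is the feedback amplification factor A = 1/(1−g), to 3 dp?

1.080

Convert to gains: g_ice = 0.54/3.1 = 0.1742; g_dust = -0.31/3.1 = -0.1.
Total gain g = 0.0742.
A = 1/(1 − 0.0742) = 1.080.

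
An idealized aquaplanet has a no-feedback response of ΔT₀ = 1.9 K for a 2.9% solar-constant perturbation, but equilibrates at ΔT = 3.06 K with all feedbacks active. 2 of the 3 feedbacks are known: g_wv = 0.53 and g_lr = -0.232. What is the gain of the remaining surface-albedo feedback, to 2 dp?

Amplification A = ΔT/ΔT₀ = 3.06/1.9 = 1.611.
Total gain g = 1 − 1/A = 1 − 1/1.611 = 0.3793.
Known gains sum to 0.53 − 0.232 = 0.298.
g_alb = 0.3793 − 0.298 = 0.08.

0.08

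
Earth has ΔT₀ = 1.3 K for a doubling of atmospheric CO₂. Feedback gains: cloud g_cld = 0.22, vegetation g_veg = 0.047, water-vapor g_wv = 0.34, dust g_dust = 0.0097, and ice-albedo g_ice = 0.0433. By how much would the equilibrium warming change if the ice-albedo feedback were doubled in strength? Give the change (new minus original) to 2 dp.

Original: g = 0.66, ΔT = 1.3/(1−0.66) = 3.8235 K.
With doubled ice-albedo: g' = 0.7033, ΔT' = 1.3/(1−0.7033) = 4.3815 K.
Change = 4.3815 − 3.8235 = 0.56 K.

0.56 K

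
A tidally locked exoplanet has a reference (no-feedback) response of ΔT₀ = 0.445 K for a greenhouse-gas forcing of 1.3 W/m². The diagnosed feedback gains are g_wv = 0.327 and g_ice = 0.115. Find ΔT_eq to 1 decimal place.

Total gain g = 0.327 + 0.115 = 0.442.
Amplification A = 1/(1 − 0.442) = 1.792.
ΔT = 0.445 × 1.792 = 0.8 K.

0.8 K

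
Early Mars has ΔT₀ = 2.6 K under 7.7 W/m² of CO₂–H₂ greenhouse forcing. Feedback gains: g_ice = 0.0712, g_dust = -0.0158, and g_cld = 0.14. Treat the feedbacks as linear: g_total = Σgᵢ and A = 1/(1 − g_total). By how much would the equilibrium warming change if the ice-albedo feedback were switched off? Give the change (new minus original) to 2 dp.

-0.26 K

Original: g = 0.1954, ΔT = 2.6/(1−0.1954) = 3.2314 K.
Without ice-albedo: g' = 0.1242, ΔT' = 2.6/(1−0.1242) = 2.9687 K.
Change = 2.9687 − 3.2314 = -0.26 K.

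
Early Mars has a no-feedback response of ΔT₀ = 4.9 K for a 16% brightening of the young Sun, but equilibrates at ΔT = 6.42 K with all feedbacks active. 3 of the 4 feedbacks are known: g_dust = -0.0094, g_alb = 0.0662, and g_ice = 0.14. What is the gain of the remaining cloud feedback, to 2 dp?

0.04

Amplification A = ΔT/ΔT₀ = 6.42/4.9 = 1.31.
Total gain g = 1 − 1/A = 1 − 1/1.31 = 0.2366.
Known gains sum to -0.0094 + 0.0662 + 0.14 = 0.1968.
g_cld = 0.2366 − 0.1968 = 0.04.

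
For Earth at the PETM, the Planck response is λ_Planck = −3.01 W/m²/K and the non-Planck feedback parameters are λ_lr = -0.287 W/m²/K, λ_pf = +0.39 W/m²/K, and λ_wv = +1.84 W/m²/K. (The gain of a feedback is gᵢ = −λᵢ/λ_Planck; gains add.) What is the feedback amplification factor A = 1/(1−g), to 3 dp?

2.821

Convert to gains: g_lr = -0.287/3.01 = -0.09535; g_pf = 0.39/3.01 = 0.1296; g_wv = 1.84/3.01 = 0.6113.
Total gain g = 0.64555.
A = 1/(1 − 0.64555) = 2.821.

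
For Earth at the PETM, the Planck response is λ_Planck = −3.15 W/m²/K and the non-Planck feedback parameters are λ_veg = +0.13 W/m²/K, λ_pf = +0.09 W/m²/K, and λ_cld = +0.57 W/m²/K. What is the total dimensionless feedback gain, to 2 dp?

Convert to gains: g_veg = 0.13/3.15 = 0.04127; g_pf = 0.09/3.15 = 0.02857; g_cld = 0.57/3.15 = 0.181.
Total gain g = 0.25084.

0.25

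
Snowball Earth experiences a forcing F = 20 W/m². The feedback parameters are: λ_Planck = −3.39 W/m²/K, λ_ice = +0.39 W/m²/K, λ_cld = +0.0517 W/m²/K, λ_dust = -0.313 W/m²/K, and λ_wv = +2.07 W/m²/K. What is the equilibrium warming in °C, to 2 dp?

16.79 °C

Net feedback parameter λ = (−3.39) + (+0.39) + (+0.0517) + (-0.313) + (+2.07) = -1.1913 W/m²/K.
ΔT = −F/λ = −20/(-1.1913) = 16.79 °C.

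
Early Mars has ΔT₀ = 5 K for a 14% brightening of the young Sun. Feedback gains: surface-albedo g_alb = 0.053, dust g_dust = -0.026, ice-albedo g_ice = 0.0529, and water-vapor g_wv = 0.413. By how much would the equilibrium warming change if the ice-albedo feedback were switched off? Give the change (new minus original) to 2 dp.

Original: g = 0.4929, ΔT = 5/(1−0.4929) = 9.8600 K.
Without ice-albedo: g' = 0.44, ΔT' = 5/(1−0.44) = 8.9286 K.
Change = 8.9286 − 9.8600 = -0.93 K.

-0.93 K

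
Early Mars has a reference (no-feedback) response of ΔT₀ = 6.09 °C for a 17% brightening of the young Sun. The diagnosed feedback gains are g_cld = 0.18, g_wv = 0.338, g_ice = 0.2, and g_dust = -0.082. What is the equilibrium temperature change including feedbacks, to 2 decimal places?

Total gain g = 0.18 + 0.338 + 0.2 − 0.082 = 0.636.
Amplification A = 1/(1 − 0.636) = 2.747.
ΔT = 6.09 × 2.747 = 16.73 °C.

16.73 °C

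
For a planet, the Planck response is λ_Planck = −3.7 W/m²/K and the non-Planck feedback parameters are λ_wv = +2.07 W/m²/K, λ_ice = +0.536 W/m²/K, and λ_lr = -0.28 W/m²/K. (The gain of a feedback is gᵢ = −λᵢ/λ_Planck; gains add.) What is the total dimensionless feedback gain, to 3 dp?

Convert to gains: g_wv = 2.07/3.7 = 0.5595; g_ice = 0.536/3.7 = 0.1449; g_lr = -0.28/3.7 = -0.07568.
Total gain g = 0.62872.

0.629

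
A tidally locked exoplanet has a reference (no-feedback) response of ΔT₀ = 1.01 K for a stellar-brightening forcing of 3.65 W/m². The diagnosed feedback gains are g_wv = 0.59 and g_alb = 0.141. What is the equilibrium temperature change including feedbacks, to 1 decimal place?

Total gain g = 0.59 + 0.141 = 0.731.
Amplification A = 1/(1 − 0.731) = 3.717.
ΔT = 1.01 × 3.717 = 3.8 K.

3.8 K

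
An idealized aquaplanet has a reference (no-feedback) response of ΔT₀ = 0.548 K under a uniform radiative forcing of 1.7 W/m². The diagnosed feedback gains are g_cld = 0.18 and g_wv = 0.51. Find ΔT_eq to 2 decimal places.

Total gain g = 0.18 + 0.51 = 0.69.
Amplification A = 1/(1 − 0.69) = 3.226.
ΔT = 0.548 × 3.226 = 1.77 K.

1.77 K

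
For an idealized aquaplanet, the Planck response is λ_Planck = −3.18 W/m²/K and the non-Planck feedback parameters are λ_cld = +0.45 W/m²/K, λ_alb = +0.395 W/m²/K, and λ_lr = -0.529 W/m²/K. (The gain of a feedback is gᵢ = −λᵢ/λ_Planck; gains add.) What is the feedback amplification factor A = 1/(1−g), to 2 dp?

Convert to gains: g_cld = 0.45/3.18 = 0.1415; g_alb = 0.395/3.18 = 0.1242; g_lr = -0.529/3.18 = -0.1664.
Total gain g = 0.0993.
A = 1/(1 − 0.0993) = 1.11.

1.11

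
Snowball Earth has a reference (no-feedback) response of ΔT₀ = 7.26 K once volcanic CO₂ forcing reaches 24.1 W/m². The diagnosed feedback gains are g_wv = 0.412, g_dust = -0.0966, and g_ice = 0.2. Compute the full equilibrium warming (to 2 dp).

14.98 K

Total gain g = 0.412 − 0.0966 + 0.2 = 0.5154.
Amplification A = 1/(1 − 0.5154) = 2.064.
ΔT = 7.26 × 2.064 = 14.98 K.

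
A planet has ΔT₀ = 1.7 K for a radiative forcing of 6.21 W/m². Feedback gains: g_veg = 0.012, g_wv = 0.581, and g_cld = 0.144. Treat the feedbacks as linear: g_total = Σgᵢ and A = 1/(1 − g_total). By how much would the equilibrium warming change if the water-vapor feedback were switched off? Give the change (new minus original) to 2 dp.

Original: g = 0.737, ΔT = 1.7/(1−0.737) = 6.4639 K.
Without water-vapor: g' = 0.156, ΔT' = 1.7/(1−0.156) = 2.0142 K.
Change = 2.0142 − 6.4639 = -4.45 K.

-4.45 K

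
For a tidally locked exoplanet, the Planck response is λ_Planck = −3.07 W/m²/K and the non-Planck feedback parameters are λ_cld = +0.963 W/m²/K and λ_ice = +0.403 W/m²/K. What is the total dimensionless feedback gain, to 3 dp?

Convert to gains: g_cld = 0.963/3.07 = 0.3137; g_ice = 0.403/3.07 = 0.1313.
Total gain g = 0.445.

0.445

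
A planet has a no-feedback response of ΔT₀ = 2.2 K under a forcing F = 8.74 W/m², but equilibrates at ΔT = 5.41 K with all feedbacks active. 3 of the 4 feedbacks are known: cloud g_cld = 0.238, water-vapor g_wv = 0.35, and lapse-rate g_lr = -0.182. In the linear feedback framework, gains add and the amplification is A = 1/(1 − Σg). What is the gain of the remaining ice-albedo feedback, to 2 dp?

0.19

Amplification A = ΔT/ΔT₀ = 5.41/2.2 = 2.459.
Total gain g = 1 − 1/A = 1 − 1/2.459 = 0.5933.
Known gains sum to 0.238 + 0.35 − 0.182 = 0.406.
g_ice = 0.5933 − 0.406 = 0.19.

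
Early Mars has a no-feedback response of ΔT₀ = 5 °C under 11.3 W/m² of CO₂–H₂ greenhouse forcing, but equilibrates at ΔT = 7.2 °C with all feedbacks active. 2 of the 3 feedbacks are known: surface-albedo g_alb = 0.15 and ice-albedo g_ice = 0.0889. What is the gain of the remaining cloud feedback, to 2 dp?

Amplification A = ΔT/ΔT₀ = 7.2/5 = 1.44.
Total gain g = 1 − 1/A = 1 − 1/1.44 = 0.3056.
Known gains sum to 0.15 + 0.0889 = 0.2389.
g_cld = 0.3056 − 0.2389 = 0.07.

0.07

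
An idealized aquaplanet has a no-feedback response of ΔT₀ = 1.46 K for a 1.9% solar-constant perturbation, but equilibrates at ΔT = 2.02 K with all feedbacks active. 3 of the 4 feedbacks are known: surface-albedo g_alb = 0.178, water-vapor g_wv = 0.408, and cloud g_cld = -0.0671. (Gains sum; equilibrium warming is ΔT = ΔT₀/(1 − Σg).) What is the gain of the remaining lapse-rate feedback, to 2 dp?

-0.24

Amplification A = ΔT/ΔT₀ = 2.02/1.46 = 1.384.
Total gain g = 1 − 1/A = 1 − 1/1.384 = 0.2775.
Known gains sum to 0.178 + 0.408 − 0.0671 = 0.5189.
g_lr = 0.2775 − 0.5189 = -0.24.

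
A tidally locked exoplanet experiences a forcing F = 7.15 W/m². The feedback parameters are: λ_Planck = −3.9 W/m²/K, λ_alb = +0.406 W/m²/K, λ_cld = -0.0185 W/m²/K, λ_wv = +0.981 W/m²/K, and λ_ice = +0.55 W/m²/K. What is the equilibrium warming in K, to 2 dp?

Net feedback parameter λ = (−3.9) + (+0.406) + (-0.0185) + (+0.981) + (+0.55) = -1.9815 W/m²/K.
ΔT = −F/λ = −7.15/(-1.9815) = 3.61 K.

3.61 K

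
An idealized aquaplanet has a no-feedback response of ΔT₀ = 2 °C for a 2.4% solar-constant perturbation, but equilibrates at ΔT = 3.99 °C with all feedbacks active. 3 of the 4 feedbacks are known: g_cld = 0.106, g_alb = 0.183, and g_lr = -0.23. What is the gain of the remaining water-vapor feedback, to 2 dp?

0.44

Amplification A = ΔT/ΔT₀ = 3.99/2 = 1.995.
Total gain g = 1 − 1/A = 1 − 1/1.995 = 0.4987.
Known gains sum to 0.106 + 0.183 − 0.23 = 0.059.
g_wv = 0.4987 − 0.059 = 0.44.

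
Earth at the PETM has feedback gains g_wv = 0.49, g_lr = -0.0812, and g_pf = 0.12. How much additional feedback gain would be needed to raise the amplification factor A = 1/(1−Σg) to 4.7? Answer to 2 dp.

0.26

Current total gain = 0.5288.
Target gain for A = 4.7: g* = 1 − 1/4.7 = 0.7872.
Additional gain needed = 0.7872 − 0.5288 = 0.26.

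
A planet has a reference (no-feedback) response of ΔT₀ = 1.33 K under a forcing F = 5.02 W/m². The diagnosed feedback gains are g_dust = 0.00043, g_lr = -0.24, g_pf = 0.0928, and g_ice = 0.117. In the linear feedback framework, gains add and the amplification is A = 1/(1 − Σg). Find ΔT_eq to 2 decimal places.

1.29 K

Total gain g = 0.00043 − 0.24 + 0.0928 + 0.117 = -0.02977.
Amplification A = 1/(1 + 0.02977) = 0.9711.
ΔT = 1.33 × 0.9711 = 1.29 K.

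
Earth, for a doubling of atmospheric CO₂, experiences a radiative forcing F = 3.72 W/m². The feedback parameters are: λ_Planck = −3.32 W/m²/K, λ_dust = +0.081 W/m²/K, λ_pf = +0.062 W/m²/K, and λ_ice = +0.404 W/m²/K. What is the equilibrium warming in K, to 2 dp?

Net feedback parameter λ = (−3.32) + (+0.081) + (+0.062) + (+0.404) = -2.773 W/m²/K.
ΔT = −F/λ = −3.72/(-2.773) = 1.34 K.

1.34 K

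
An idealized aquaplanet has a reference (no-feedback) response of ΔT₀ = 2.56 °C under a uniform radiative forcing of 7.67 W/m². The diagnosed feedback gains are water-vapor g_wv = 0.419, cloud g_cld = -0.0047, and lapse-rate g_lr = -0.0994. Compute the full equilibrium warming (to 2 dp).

3.74 °C

Total gain g = 0.419 − 0.0047 − 0.0994 = 0.3149.
Amplification A = 1/(1 − 0.3149) = 1.46.
ΔT = 2.56 × 1.46 = 3.74 °C.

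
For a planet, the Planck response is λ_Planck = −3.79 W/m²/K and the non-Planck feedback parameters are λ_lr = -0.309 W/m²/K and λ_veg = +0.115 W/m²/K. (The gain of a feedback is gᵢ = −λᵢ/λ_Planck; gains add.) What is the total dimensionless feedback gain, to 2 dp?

Convert to gains: g_lr = -0.309/3.79 = -0.08153; g_veg = 0.115/3.79 = 0.03034.
Total gain g = -0.05119.

-0.05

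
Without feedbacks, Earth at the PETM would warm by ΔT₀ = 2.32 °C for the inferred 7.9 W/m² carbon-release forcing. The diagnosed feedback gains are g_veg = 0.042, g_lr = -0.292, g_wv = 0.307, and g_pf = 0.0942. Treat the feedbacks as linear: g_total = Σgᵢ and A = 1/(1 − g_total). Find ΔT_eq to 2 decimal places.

Total gain g = 0.042 − 0.292 + 0.307 + 0.0942 = 0.1512.
Amplification A = 1/(1 − 0.1512) = 1.178.
ΔT = 2.32 × 1.178 = 2.73 °C.

2.73 °C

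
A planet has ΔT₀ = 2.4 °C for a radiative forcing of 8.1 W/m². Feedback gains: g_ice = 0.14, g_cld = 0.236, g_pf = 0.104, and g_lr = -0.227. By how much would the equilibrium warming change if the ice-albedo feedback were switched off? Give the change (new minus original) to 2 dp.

-0.51 °C

Original: g = 0.253, ΔT = 2.4/(1−0.253) = 3.2129 °C.
Without ice-albedo: g' = 0.113, ΔT' = 2.4/(1−0.113) = 2.7057 °C.
Change = 2.7057 − 3.2129 = -0.51 °C.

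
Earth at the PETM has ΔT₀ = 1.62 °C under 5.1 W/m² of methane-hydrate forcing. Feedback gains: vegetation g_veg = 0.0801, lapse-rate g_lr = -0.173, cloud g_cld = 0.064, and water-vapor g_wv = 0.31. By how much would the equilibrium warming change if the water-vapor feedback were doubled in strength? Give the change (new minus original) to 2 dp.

Original: g = 0.2811, ΔT = 1.62/(1−0.2811) = 2.2534 °C.
With doubled water-vapor: g' = 0.5911, ΔT' = 1.62/(1−0.5911) = 3.9618 °C.
Change = 3.9618 − 2.2534 = 1.71 °C.

1.71 °C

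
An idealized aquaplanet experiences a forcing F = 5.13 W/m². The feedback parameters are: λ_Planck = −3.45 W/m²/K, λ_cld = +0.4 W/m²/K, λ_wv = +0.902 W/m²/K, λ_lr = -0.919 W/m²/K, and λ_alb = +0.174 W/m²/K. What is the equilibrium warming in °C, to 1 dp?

1.8 °C

Net feedback parameter λ = (−3.45) + (+0.4) + (+0.902) + (-0.919) + (+0.174) = -2.893 W/m²/K.
ΔT = −F/λ = −5.13/(-2.893) = 1.8 °C.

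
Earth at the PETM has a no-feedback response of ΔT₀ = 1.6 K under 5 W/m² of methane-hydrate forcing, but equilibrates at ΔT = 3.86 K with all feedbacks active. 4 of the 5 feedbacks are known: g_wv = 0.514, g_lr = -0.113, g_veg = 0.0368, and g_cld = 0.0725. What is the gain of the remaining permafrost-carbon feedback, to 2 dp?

Amplification A = ΔT/ΔT₀ = 3.86/1.6 = 2.412.
Total gain g = 1 − 1/A = 1 − 1/2.412 = 0.5854.
Known gains sum to 0.514 − 0.113 + 0.0368 + 0.0725 = 0.5103.
g_pf = 0.5854 − 0.5103 = 0.08.

0.08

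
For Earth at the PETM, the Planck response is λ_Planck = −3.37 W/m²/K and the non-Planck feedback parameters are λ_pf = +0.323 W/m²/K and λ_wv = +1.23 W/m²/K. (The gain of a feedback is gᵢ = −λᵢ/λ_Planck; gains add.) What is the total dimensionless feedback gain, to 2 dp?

0.46

Convert to gains: g_pf = 0.323/3.37 = 0.09585; g_wv = 1.23/3.37 = 0.365.
Total gain g = 0.46085.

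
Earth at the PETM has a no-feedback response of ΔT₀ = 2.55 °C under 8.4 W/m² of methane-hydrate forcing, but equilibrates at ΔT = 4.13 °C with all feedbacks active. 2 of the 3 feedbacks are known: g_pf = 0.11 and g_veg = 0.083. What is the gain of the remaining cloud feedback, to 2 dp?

Amplification A = ΔT/ΔT₀ = 4.13/2.55 = 1.62.
Total gain g = 1 − 1/A = 1 − 1/1.62 = 0.3827.
Known gains sum to 0.11 + 0.083 = 0.193.
g_cld = 0.3827 − 0.193 = 0.19.

0.19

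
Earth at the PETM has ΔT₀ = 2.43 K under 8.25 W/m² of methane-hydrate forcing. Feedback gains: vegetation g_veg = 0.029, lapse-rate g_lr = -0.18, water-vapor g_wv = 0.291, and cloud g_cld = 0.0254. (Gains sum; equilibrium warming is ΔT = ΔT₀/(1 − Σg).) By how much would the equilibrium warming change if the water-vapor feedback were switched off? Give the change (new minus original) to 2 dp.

-0.75 K

Original: g = 0.1654, ΔT = 2.43/(1−0.1654) = 2.9116 K.
Without water-vapor: g' = -0.1256, ΔT' = 2.43/(1+0.1256) = 2.1588 K.
Change = 2.1588 − 2.9116 = -0.75 K.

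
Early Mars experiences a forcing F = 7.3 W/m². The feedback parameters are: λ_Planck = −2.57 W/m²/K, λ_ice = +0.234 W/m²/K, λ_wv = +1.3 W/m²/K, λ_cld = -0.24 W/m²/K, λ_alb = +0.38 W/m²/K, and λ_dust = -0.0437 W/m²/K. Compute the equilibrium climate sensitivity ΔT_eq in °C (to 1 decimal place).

Net feedback parameter λ = (−2.57) + (+0.234) + (+1.3) + (-0.24) + (+0.38) + (-0.0437) = -0.9397 W/m²/K.
ΔT = −F/λ = −7.3/(-0.9397) = 7.8 °C.

7.8 °C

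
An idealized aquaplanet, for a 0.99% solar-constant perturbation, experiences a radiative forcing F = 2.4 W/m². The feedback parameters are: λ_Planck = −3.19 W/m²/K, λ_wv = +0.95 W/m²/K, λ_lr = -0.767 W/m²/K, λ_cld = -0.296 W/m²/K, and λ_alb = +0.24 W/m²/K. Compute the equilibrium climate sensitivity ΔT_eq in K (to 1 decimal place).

Net feedback parameter λ = (−3.19) + (+0.95) + (-0.767) + (-0.296) + (+0.24) = -3.063 W/m²/K.
ΔT = −F/λ = −2.4/(-3.063) = 0.8 K.

0.8 K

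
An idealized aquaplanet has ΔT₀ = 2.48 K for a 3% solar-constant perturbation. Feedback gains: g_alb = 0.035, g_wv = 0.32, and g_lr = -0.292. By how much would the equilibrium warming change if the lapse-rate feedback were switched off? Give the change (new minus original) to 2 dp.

Original: g = 0.063, ΔT = 2.48/(1−0.063) = 2.6467 K.
Without lapse-rate: g' = 0.355, ΔT' = 2.48/(1−0.355) = 3.8450 K.
Change = 3.8450 − 2.6467 = 1.20 K.

1.20 K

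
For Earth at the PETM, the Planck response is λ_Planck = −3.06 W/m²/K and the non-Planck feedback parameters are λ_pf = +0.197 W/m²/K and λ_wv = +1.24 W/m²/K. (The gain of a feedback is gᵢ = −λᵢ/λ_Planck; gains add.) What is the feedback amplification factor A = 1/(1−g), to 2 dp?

Convert to gains: g_pf = 0.197/3.06 = 0.06438; g_wv = 1.24/3.06 = 0.4052.
Total gain g = 0.46958.
A = 1/(1 − 0.46958) = 1.89.

1.89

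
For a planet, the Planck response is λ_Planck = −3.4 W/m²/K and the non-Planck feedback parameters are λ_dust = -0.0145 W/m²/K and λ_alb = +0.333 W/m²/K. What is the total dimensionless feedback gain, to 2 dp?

Convert to gains: g_dust = -0.0145/3.4 = -0.004265; g_alb = 0.333/3.4 = 0.09794.
Total gain g = 0.093675.

0.09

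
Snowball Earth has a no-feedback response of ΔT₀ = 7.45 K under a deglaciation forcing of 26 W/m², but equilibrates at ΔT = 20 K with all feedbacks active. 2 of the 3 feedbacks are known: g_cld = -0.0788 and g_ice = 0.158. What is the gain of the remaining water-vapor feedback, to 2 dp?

Amplification A = ΔT/ΔT₀ = 20/7.45 = 2.685.
Total gain g = 1 − 1/A = 1 − 1/2.685 = 0.6276.
Known gains sum to -0.0788 + 0.158 = 0.0792.
g_wv = 0.6276 − 0.0792 = 0.55.

0.55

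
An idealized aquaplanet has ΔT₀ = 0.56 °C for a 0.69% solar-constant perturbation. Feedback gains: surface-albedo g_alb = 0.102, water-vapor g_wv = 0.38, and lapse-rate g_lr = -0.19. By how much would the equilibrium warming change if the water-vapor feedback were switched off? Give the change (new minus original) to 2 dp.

-0.28 °C

Original: g = 0.292, ΔT = 0.56/(1−0.292) = 0.7910 °C.
Without water-vapor: g' = -0.088, ΔT' = 0.56/(1+0.088) = 0.5147 °C.
Change = 0.5147 − 0.7910 = -0.28 °C.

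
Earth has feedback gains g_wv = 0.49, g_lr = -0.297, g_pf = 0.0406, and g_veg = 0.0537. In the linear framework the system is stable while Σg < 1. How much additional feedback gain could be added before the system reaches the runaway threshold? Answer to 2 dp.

0.71

Current total gain = 0.49 − 0.297 + 0.0406 + 0.0537 = 0.2873.
Margin to runaway = 1 − 0.2873 = 0.71.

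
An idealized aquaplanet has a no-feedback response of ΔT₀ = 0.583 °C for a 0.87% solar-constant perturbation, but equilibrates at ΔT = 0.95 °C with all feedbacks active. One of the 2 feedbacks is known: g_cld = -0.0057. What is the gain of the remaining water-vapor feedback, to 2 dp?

0.39

Amplification A = ΔT/ΔT₀ = 0.95/0.583 = 1.63.
Total gain g = 1 − 1/A = 1 − 1/1.63 = 0.3865.
The known gain is -0.0057.
g_wv = 0.3865 + 0.0057 = 0.39.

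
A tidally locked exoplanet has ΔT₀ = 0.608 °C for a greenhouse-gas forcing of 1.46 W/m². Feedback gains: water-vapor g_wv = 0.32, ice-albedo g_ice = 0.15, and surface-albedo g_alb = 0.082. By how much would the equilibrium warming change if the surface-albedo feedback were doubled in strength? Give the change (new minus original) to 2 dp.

0.30 °C

Original: g = 0.552, ΔT = 0.608/(1−0.552) = 1.3571 °C.
With doubled surface-albedo: g' = 0.634, ΔT' = 0.608/(1−0.634) = 1.6612 °C.
Change = 1.6612 − 1.3571 = 0.30 °C.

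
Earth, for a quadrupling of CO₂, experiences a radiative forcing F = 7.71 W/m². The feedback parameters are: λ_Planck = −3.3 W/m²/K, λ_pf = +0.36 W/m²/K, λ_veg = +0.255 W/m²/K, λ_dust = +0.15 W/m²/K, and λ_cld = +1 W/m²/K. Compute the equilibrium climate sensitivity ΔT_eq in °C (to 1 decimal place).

Net feedback parameter λ = (−3.3) + (+0.36) + (+0.255) + (+0.15) + (+1) = -1.535 W/m²/K.
ΔT = −F/λ = −7.71/(-1.535) = 5.0 °C.

5.0 °C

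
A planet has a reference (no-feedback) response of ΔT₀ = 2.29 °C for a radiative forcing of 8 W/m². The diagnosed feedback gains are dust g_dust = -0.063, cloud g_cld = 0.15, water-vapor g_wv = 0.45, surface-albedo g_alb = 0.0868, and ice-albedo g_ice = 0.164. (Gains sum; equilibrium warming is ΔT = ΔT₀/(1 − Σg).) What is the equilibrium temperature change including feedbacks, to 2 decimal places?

10.79 °C

Total gain g = -0.063 + 0.15 + 0.45 + 0.0868 + 0.164 = 0.7878.
Amplification A = 1/(1 − 0.7878) = 4.713.
ΔT = 2.29 × 4.713 = 10.79 °C.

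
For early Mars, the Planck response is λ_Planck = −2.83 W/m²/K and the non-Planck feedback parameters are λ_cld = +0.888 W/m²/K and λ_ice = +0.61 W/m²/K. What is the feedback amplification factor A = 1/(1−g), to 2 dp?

Convert to gains: g_cld = 0.888/2.83 = 0.3138; g_ice = 0.61/2.83 = 0.2155.
Total gain g = 0.5293.
A = 1/(1 − 0.5293) = 2.12.

2.12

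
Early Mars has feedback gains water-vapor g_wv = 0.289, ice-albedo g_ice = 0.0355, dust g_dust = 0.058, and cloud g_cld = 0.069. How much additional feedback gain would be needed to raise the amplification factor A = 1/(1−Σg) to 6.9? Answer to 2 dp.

0.40

Current total gain = 0.4515.
Target gain for A = 6.9: g* = 1 − 1/6.9 = 0.8551.
Additional gain needed = 0.8551 − 0.4515 = 0.40.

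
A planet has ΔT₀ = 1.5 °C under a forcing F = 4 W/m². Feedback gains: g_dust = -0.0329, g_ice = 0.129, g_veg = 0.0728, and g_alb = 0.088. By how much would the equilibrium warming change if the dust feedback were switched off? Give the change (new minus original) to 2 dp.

Original: g = 0.2569, ΔT = 1.5/(1−0.2569) = 2.0186 °C.
Without dust: g' = 0.2898, ΔT' = 1.5/(1−0.2898) = 2.1121 °C.
Change = 2.1121 − 2.0186 = 0.09 °C.

0.09 °C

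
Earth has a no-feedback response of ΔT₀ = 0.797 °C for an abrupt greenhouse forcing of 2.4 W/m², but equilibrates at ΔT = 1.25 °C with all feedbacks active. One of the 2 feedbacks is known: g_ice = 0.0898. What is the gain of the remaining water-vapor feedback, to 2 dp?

0.27

Amplification A = ΔT/ΔT₀ = 1.25/0.797 = 1.568.
Total gain g = 1 − 1/A = 1 − 1/1.568 = 0.3622.
The known gain is 0.0898.
g_wv = 0.3622 − 0.0898 = 0.27.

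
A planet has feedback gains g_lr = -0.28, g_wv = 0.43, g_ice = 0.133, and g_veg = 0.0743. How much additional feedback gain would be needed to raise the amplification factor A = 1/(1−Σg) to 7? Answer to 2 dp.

Current total gain = 0.3573.
Target gain for A = 7: g* = 1 − 1/7 = 0.8571.
Additional gain needed = 0.8571 − 0.3573 = 0.50.

0.50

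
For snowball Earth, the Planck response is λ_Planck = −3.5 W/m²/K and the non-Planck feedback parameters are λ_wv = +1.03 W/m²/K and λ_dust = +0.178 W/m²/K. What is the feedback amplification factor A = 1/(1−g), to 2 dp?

1.53

Convert to gains: g_wv = 1.03/3.5 = 0.2943; g_dust = 0.178/3.5 = 0.05086.
Total gain g = 0.34516.
A = 1/(1 − 0.34516) = 1.53.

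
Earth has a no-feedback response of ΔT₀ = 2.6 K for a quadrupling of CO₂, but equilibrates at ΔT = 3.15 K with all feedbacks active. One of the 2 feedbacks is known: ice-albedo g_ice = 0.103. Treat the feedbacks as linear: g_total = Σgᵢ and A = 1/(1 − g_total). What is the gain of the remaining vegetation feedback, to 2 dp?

0.07

Amplification A = ΔT/ΔT₀ = 3.15/2.6 = 1.212.
Total gain g = 1 − 1/A = 1 − 1/1.212 = 0.1749.
The known gain is 0.103.
g_veg = 0.1749 − 0.103 = 0.07.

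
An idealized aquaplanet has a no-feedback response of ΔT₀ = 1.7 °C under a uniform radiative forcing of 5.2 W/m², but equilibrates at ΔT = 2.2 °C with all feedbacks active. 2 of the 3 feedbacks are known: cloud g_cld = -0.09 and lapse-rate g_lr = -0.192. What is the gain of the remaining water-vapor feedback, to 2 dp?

Amplification A = ΔT/ΔT₀ = 2.2/1.7 = 1.294.
Total gain g = 1 − 1/A = 1 − 1/1.294 = 0.2272.
Known gains sum to -0.09 − 0.192 = -0.282.
g_wv = 0.2272 + 0.282 = 0.51.

0.51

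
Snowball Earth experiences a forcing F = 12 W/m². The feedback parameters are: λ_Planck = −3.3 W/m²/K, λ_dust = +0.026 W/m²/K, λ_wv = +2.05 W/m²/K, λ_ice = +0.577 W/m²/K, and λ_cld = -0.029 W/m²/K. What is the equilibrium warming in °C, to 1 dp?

17.8 °C

Net feedback parameter λ = (−3.3) + (+0.026) + (+2.05) + (+0.577) + (-0.029) = -0.676 W/m²/K.
ΔT = −F/λ = −12/(-0.676) = 17.8 °C.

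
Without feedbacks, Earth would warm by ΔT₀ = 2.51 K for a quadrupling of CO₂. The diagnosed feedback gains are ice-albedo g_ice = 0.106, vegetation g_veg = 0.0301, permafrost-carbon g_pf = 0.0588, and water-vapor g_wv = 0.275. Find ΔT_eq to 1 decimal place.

Total gain g = 0.106 + 0.0301 + 0.0588 + 0.275 = 0.4699.
Amplification A = 1/(1 − 0.4699) = 1.886.
ΔT = 2.51 × 1.886 = 4.7 K.

4.7 K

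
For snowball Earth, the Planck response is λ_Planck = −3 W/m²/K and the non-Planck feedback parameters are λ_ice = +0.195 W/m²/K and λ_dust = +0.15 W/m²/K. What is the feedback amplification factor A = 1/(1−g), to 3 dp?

1.130

Convert to gains: g_ice = 0.195/3 = 0.065; g_dust = 0.15/3 = 0.05.
Total gain g = 0.115.
A = 1/(1 − 0.115) = 1.130.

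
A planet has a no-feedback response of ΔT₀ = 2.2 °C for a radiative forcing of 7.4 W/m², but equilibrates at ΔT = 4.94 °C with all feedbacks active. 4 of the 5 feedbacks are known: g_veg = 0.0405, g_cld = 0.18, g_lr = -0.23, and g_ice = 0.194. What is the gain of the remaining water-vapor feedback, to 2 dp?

0.37

Amplification A = ΔT/ΔT₀ = 4.94/2.2 = 2.245.
Total gain g = 1 − 1/A = 1 − 1/2.245 = 0.5546.
Known gains sum to 0.0405 + 0.18 − 0.23 + 0.194 = 0.1845.
g_wv = 0.5546 − 0.1845 = 0.37.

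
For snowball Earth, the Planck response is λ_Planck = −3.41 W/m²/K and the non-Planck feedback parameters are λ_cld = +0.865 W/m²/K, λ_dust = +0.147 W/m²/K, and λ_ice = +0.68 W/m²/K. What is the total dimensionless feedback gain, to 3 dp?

0.496

Convert to gains: g_cld = 0.865/3.41 = 0.2537; g_dust = 0.147/3.41 = 0.04311; g_ice = 0.68/3.41 = 0.1994.
Total gain g = 0.49621.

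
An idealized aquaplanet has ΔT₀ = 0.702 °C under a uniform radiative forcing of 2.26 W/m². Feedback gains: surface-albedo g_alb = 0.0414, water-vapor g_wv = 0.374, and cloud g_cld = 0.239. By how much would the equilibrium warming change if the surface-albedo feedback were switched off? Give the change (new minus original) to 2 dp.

Original: g = 0.6544, ΔT = 0.702/(1−0.6544) = 2.0312 °C.
Without surface-albedo: g' = 0.613, ΔT' = 0.702/(1−0.613) = 1.8140 °C.
Change = 1.8140 − 2.0312 = -0.22 °C.

-0.22 °C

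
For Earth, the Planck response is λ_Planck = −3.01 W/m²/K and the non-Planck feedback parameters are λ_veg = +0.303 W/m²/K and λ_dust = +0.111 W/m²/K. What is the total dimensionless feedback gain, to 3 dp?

0.138

Convert to gains: g_veg = 0.303/3.01 = 0.1007; g_dust = 0.111/3.01 = 0.03688.
Total gain g = 0.13758.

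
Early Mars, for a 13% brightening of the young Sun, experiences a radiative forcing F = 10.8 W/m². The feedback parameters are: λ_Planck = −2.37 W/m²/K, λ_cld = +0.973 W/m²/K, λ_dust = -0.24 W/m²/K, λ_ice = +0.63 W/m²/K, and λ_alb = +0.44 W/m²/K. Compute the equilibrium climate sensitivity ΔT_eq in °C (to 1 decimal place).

19.0 °C

Net feedback parameter λ = (−2.37) + (+0.973) + (-0.24) + (+0.63) + (+0.44) = -0.567 W/m²/K.
ΔT = −F/λ = −10.8/(-0.567) = 19.0 °C.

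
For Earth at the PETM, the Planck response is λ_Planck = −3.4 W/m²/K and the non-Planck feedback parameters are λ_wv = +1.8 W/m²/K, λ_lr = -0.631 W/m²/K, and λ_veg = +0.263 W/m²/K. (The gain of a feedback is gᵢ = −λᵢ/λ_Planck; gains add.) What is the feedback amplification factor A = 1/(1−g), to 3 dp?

Convert to gains: g_wv = 1.8/3.4 = 0.5294; g_lr = -0.631/3.4 = -0.1856; g_veg = 0.263/3.4 = 0.07735.
Total gain g = 0.42115.
A = 1/(1 − 0.42115) = 1.728.

1.728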